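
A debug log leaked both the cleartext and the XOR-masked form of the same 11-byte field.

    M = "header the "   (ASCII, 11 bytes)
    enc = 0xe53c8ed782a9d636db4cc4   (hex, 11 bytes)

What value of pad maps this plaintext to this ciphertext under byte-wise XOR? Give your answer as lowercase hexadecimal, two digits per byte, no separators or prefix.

Since enc = M ⊕ pad, XORing both sides with M gives pad = M ⊕ enc.
68 XOR e5 = 8d
65 XOR 3c = 59
61 XOR 8e = ef
64 XOR d7 = b3
65 XOR 82 = e7
72 XOR a9 = db
20 XOR d6 = f6
74 XOR 36 = 42
68 XOR db = b3
65 XOR 4c = 29
20 XOR c4 = e4

8d59efb3e7dbf642b329e4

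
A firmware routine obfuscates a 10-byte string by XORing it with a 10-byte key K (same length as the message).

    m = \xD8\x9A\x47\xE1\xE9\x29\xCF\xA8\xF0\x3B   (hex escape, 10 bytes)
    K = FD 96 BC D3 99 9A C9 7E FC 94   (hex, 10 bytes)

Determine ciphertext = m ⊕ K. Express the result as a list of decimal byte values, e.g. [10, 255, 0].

XOR is its own inverse, so applying the key byte-wise gives the result directly.
d8 xor fd = 25
9a xor 96 = 0c
47 xor bc = fb
e1 xor d3 = 32
e9 xor 99 = 70
29 xor 9a = b3
cf xor c9 = 06
a8 xor 7e = d6
f0 xor fc = 0c
3b xor 94 = af

[37, 12, 251, 50, 112, 179, 6, 214, 12, 175]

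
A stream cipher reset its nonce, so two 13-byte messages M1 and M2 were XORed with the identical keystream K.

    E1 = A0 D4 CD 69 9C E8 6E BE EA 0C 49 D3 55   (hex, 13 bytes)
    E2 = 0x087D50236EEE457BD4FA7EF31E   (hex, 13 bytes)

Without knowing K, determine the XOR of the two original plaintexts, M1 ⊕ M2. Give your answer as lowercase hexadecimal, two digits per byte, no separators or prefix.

E1 ⊕ E2 = (M1 ⊕ K) ⊕ (M2 ⊕ K) = M1 ⊕ M2 — the shared key cancels under XOR.
byte 0: 160 xor   8 = 168
byte 1: 212 xor 125 = 169
byte 2: 205 xor  80 = 157
byte 3: 105 xor  35 =  74
byte 4: 156 xor 110 = 242
byte 5: 232 xor 238 =   6
byte 6: 110 xor  69 =  43
byte 7: 190 xor 123 = 197
byte 8: 234 xor 212 =  62
byte 9:  12 xor 250 = 246
byte 10:  73 xor 126 =  55
byte 11: 211 xor 243 =  32
byte 12:  85 xor  30 =  75

a8a99d4af2062bc53ef637204b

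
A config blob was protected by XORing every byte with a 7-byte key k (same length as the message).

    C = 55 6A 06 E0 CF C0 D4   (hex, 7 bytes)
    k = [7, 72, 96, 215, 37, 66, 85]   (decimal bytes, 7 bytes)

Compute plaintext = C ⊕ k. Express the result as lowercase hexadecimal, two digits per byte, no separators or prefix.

52226637ea8281

XOR is its own inverse, so applying the key byte-wise gives the result directly.
55 XOR 07 = 52
6a XOR 48 = 22
06 XOR 60 = 66
e0 XOR d7 = 37
cf XOR 25 = ea
c0 XOR 42 = 82
d4 XOR 55 = 81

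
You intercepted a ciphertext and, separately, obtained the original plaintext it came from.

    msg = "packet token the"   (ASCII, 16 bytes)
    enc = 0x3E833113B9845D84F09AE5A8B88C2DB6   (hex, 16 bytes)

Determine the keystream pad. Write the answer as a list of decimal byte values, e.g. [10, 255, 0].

[78, 226, 82, 120, 220, 240, 125, 240, 159, 241, 128, 198, 152, 248, 69, 211]

Since enc = msg ⊕ pad, XORing both sides with msg gives pad = msg ⊕ enc.
70 ^ 3e = 4e
61 ^ 83 = e2
63 ^ 31 = 52
6b ^ 13 = 78
65 ^ b9 = dc
74 ^ 84 = f0
20 ^ 5d = 7d
74 ^ 84 = f0
6f ^ f0 = 9f
6b ^ 9a = f1
65 ^ e5 = 80
6e ^ a8 = c6
20 ^ b8 = 98
74 ^ 8c = f8
68 ^ 2d = 45
65 ^ b6 = d3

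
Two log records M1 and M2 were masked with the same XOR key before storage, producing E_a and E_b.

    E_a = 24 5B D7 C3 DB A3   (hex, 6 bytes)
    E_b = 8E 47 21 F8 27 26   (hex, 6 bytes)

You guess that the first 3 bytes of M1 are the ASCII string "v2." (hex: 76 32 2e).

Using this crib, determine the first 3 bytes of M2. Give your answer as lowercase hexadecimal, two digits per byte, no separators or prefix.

dc2ed8

First, E_a ⊕ E_b = (M1 ⊕ K) ⊕ (M2 ⊕ K) = M1 ⊕ M2, so the key drops out. Then M2 = (M1 ⊕ M2) ⊕ M1 over the first 3 bytes.
byte 0: (24 XOR 8e) XOR 76 = aa XOR 76 = dc
byte 1: (5b XOR 47) XOR 32 = 1c XOR 32 = 2e
byte 2: (d7 XOR 21) XOR 2e = f6 XOR 2e = d8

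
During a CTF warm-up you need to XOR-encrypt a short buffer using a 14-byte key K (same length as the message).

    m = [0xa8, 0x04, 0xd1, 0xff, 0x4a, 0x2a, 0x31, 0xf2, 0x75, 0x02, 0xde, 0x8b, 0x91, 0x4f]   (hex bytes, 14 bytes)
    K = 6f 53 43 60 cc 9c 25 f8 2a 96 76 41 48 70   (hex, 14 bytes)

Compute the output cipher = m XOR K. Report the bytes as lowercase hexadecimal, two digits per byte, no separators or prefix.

c757929f86b6140a5f94a8cad93f

168 ^ 111 = 199
  4 ^  83 =  87
209 ^  67 = 146
255 ^  96 = 159
 74 ^ 204 = 134
 42 ^ 156 = 182
 49 ^  37 =  20
242 ^ 248 =  10
117 ^  42 =  95
  2 ^ 150 = 148
222 ^ 118 = 168
139 ^  65 = 202
145 ^  72 = 217
 79 ^ 112 =  63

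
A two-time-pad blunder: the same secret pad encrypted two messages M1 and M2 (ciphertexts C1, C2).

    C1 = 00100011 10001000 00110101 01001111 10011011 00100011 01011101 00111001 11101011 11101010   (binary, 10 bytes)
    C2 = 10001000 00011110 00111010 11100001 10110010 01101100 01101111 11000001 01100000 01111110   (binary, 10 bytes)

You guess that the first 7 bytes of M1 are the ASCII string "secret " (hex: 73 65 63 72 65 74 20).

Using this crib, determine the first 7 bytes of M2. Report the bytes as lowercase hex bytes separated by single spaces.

d8 f3 6c dc 4c 3b 12

First, C1 ⊕ C2 = (M1 ⊕ K) ⊕ (M2 ⊕ K) = M1 ⊕ M2, so the key drops out. Then M2 = (M1 ⊕ M2) ⊕ M1 over the first 7 bytes.
byte 0: (23 ⊕ 88) ⊕ 73 = ab ⊕ 73 = d8
byte 1: (88 ⊕ 1e) ⊕ 65 = 96 ⊕ 65 = f3
byte 2: (35 ⊕ 3a) ⊕ 63 = 0f ⊕ 63 = 6c
byte 3: (4f ⊕ e1) ⊕ 72 = ae ⊕ 72 = dc
byte 4: (9b ⊕ b2) ⊕ 65 = 29 ⊕ 65 = 4c
byte 5: (23 ⊕ 6c) ⊕ 74 = 4f ⊕ 74 = 3b
byte 6: (5d ⊕ 6f) ⊕ 20 = 32 ⊕ 20 = 12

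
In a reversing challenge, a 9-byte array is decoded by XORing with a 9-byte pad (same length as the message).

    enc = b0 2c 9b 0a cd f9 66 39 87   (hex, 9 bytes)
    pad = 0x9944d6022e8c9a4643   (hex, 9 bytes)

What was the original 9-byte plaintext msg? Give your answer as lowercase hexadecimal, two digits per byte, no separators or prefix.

29684d08e375fc7fc4

b0 ⊕ 99 = 29
2c ⊕ 44 = 68
9b ⊕ d6 = 4d
0a ⊕ 02 = 08
cd ⊕ 2e = e3
f9 ⊕ 8c = 75
66 ⊕ 9a = fc
39 ⊕ 46 = 7f
87 ⊕ 43 = c4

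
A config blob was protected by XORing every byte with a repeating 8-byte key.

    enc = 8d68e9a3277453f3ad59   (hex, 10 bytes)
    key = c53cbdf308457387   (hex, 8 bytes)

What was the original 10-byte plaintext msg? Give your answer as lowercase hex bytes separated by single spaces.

48 54 54 50 2f 31 20 74 68 65

The 8-byte key repeats, so the effective keystream is c5 3c bd f3 08 45 73 87 c5 3c.
byte 0: 8d ^ c5 = 48
byte 1: 68 ^ 3c = 54
byte 2: e9 ^ bd = 54
byte 3: a3 ^ f3 = 50
byte 4: 27 ^ 08 = 2f
byte 5: 74 ^ 45 = 31
byte 6: 53 ^ 73 = 20
byte 7: f3 ^ 87 = 74
byte 8: ad ^ c5 = 68
byte 9: 59 ^ 3c = 65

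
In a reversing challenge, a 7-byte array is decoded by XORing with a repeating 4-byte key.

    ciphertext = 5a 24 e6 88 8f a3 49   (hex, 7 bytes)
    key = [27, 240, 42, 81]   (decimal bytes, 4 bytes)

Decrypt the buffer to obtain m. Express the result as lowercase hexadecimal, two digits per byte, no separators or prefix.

The 4-byte key repeats, so the effective keystream is 1b f0 2a 51 1b f0 2a.
byte 0:  90 ^  27 =  65
byte 1:  36 ^ 240 = 212
byte 2: 230 ^  42 = 204
byte 3: 136 ^  81 = 217
byte 4: 143 ^  27 = 148
byte 5: 163 ^ 240 =  83
byte 6:  73 ^  42 =  99

41d4ccd9945363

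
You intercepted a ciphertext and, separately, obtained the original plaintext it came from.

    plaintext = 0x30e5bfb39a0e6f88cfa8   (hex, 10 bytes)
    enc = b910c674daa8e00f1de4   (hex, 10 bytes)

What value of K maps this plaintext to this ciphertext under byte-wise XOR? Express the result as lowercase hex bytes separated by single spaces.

Since enc = plaintext ⊕ K, XORing both sides with plaintext gives K = plaintext ⊕ enc.
byte 0: 30 ⊕ b9 = 89
byte 1: e5 ⊕ 10 = f5
byte 2: bf ⊕ c6 = 79
byte 3: b3 ⊕ 74 = c7
byte 4: 9a ⊕ da = 40
byte 5: 0e ⊕ a8 = a6
byte 6: 6f ⊕ e0 = 8f
byte 7: 88 ⊕ 0f = 87
byte 8: cf ⊕ 1d = d2
byte 9: a8 ⊕ e4 = 4c

89 f5 79 c7 40 a6 8f 87 d2 4c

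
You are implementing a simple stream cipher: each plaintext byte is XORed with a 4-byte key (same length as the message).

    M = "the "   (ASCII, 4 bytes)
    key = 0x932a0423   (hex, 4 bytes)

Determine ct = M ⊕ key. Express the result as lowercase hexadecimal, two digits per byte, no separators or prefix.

byte 0: 116 XOR 147 = 231
byte 1: 104 XOR  42 =  66
byte 2: 101 XOR   4 =  97
byte 3:  32 XOR  35 =   3

e7426103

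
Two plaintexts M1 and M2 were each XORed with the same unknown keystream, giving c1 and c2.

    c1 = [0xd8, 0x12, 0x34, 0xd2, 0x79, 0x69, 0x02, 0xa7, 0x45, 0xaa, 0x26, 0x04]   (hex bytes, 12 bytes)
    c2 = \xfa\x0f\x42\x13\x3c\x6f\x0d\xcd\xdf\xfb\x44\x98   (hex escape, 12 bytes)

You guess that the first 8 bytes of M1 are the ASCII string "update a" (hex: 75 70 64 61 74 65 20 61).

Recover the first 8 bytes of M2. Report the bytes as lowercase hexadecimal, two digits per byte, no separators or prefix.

576d12a031632f0b

First, c1 ⊕ c2 = (M1 ⊕ K) ⊕ (M2 ⊕ K) = M1 ⊕ M2, so the key drops out. Then M2 = (M1 ⊕ M2) ⊕ M1 over the first 8 bytes.
byte 0: (d8 XOR fa) XOR 75 = 22 XOR 75 = 57
byte 1: (12 XOR 0f) XOR 70 = 1d XOR 70 = 6d
byte 2: (34 XOR 42) XOR 64 = 76 XOR 64 = 12
byte 3: (d2 XOR 13) XOR 61 = c1 XOR 61 = a0
byte 4: (79 XOR 3c) XOR 74 = 45 XOR 74 = 31
byte 5: (69 XOR 6f) XOR 65 = 06 XOR 65 = 63
byte 6: (02 XOR 0d) XOR 20 = 0f XOR 20 = 2f
byte 7: (a7 XOR cd) XOR 61 = 6a XOR 61 = 0b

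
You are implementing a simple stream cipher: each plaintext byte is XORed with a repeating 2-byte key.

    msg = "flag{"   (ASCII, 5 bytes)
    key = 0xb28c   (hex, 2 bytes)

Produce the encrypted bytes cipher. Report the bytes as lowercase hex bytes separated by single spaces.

d4 e0 d3 eb c9

The 2-byte key repeats, so the effective keystream is b2 8c b2 8c b2.
byte 0: 102 ⊕ 178 = 212
byte 1: 108 ⊕ 140 = 224
byte 2:  97 ⊕ 178 = 211
byte 3: 103 ⊕ 140 = 235
byte 4: 123 ⊕ 178 = 201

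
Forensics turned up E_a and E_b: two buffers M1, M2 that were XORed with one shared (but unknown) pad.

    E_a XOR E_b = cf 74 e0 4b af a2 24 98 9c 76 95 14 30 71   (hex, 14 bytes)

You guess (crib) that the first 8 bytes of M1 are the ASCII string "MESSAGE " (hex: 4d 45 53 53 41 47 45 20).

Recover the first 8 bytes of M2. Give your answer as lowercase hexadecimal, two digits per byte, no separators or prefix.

Since E_a ⊕ E_b = M1 ⊕ M2, XORing with the guessed M1 bytes yields the corresponding M2 bytes: M2 = (E_a ⊕ E_b) ⊕ M1.
11001111 ⊕ 01001101 = 10000010
01110100 ⊕ 01000101 = 00110001
11100000 ⊕ 01010011 = 10110011
01001011 ⊕ 01010011 = 00011000
10101111 ⊕ 01000001 = 11101110
10100010 ⊕ 01000111 = 11100101
00100100 ⊕ 01000101 = 01100001
10011000 ⊕ 00100000 = 10111000

8231b318eee561b8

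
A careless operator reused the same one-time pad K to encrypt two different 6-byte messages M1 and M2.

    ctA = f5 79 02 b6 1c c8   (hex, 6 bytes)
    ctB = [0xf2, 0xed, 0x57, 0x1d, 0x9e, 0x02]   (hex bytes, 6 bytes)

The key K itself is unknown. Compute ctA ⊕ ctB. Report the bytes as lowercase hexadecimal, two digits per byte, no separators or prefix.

ctA ⊕ ctB = (M1 ⊕ K) ⊕ (M2 ⊕ K) = M1 ⊕ M2 — the shared key cancels under XOR.
f5 XOR f2 = 07
79 XOR ed = 94
02 XOR 57 = 55
b6 XOR 1d = ab
1c XOR 9e = 82
c8 XOR 02 = ca

079455ab82ca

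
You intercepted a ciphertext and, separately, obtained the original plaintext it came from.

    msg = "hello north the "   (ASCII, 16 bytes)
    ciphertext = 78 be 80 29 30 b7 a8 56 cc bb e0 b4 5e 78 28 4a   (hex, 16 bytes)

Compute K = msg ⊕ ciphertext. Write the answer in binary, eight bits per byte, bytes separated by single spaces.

Since ciphertext = msg ⊕ K, XORing both sides with msg gives K = msg ⊕ ciphertext.
byte 0: 01101000 xor 01111000 = 00010000
byte 1: 01100101 xor 10111110 = 11011011
byte 2: 01101100 xor 10000000 = 11101100
byte 3: 01101100 xor 00101001 = 01000101
byte 4: 01101111 xor 00110000 = 01011111
byte 5: 00100000 xor 10110111 = 10010111
byte 6: 01101110 xor 10101000 = 11000110
byte 7: 01101111 xor 01010110 = 00111001
byte 8: 01110010 xor 11001100 = 10111110
byte 9: 01110100 xor 10111011 = 11001111
byte 10: 01101000 xor 11100000 = 10001000
byte 11: 00100000 xor 10110100 = 10010100
byte 12: 01110100 xor 01011110 = 00101010
byte 13: 01101000 xor 01111000 = 00010000
byte 14: 01100101 xor 00101000 = 01001101
byte 15: 00100000 xor 01001010 = 01101010

00010000 11011011 11101100 01000101 01011111 10010111 11000110 00111001 10111110 11001111 10001000 10010100 00101010 00010000 01001101 01101010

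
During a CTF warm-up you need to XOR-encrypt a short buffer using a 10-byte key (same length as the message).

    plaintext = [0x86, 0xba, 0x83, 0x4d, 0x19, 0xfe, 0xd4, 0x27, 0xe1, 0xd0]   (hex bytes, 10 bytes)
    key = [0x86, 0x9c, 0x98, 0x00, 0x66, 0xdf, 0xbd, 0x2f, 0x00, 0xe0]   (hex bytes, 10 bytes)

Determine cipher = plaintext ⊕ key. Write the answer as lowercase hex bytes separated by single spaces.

00 26 1b 4d 7f 21 69 08 e1 30

XOR is its own inverse, so applying the key byte-wise gives the result directly.
byte 0: 10000110 ^ 10000110 = 00000000
byte 1: 10111010 ^ 10011100 = 00100110
byte 2: 10000011 ^ 10011000 = 00011011
byte 3: 01001101 ^ 00000000 = 01001101
byte 4: 00011001 ^ 01100110 = 01111111
byte 5: 11111110 ^ 11011111 = 00100001
byte 6: 11010100 ^ 10111101 = 01101001
byte 7: 00100111 ^ 00101111 = 00001000
byte 8: 11100001 ^ 00000000 = 11100001
byte 9: 11010000 ^ 11100000 = 00110000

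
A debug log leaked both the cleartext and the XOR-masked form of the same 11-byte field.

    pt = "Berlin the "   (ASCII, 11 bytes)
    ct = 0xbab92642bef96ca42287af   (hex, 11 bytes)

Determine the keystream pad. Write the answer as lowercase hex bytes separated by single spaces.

Since ct = pt ⊕ pad, XORing both sides with pt gives pad = pt ⊕ ct.
42 XOR ba = f8
65 XOR b9 = dc
72 XOR 26 = 54
6c XOR 42 = 2e
69 XOR be = d7
6e XOR f9 = 97
20 XOR 6c = 4c
74 XOR a4 = d0
68 XOR 22 = 4a
65 XOR 87 = e2
20 XOR af = 8f

f8 dc 54 2e d7 97 4c d0 4a e2 8f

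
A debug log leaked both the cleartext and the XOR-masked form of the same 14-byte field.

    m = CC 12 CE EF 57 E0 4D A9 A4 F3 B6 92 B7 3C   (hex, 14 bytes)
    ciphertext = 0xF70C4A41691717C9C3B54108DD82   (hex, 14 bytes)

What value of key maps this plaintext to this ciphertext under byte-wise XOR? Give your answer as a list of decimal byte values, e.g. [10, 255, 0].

Since ciphertext = m ⊕ key, XORing both sides with m gives key = m ⊕ ciphertext.
byte 0: cc ^ f7 = 3b
byte 1: 12 ^ 0c = 1e
byte 2: ce ^ 4a = 84
byte 3: ef ^ 41 = ae
byte 4: 57 ^ 69 = 3e
byte 5: e0 ^ 17 = f7
byte 6: 4d ^ 17 = 5a
byte 7: a9 ^ c9 = 60
byte 8: a4 ^ c3 = 67
byte 9: f3 ^ b5 = 46
byte 10: b6 ^ 41 = f7
byte 11: 92 ^ 08 = 9a
byte 12: b7 ^ dd = 6a
byte 13: 3c ^ 82 = be

[59, 30, 132, 174, 62, 247, 90, 96, 103, 70, 247, 154, 106, 190]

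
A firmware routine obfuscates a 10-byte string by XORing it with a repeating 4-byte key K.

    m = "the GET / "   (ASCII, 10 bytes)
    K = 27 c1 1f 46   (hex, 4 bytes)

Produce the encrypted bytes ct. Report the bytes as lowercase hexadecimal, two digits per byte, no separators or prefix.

53a97a6660844b6608e1

The 4-byte key repeats, so the effective keystream is 27 c1 1f 46 27 c1 1f 46 27 c1.
byte 0: 74 ^ 27 = 53
byte 1: 68 ^ c1 = a9
byte 2: 65 ^ 1f = 7a
byte 3: 20 ^ 46 = 66
byte 4: 47 ^ 27 = 60
byte 5: 45 ^ c1 = 84
byte 6: 54 ^ 1f = 4b
byte 7: 20 ^ 46 = 66
byte 8: 2f ^ 27 = 08
byte 9: 20 ^ c1 = e1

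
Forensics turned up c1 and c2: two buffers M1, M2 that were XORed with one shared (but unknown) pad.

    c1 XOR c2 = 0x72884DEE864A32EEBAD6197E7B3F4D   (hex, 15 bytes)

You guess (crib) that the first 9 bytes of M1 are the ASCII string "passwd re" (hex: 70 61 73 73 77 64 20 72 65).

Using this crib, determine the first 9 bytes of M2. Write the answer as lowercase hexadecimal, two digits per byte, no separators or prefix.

02e93e9df12e129cdf

Since c1 ⊕ c2 = M1 ⊕ M2, XORing with the guessed M1 bytes yields the corresponding M2 bytes: M2 = (c1 ⊕ c2) ⊕ M1.
72 xor 70 = 02
88 xor 61 = e9
4d xor 73 = 3e
ee xor 73 = 9d
86 xor 77 = f1
4a xor 64 = 2e
32 xor 20 = 12
ee xor 72 = 9c
ba xor 65 = df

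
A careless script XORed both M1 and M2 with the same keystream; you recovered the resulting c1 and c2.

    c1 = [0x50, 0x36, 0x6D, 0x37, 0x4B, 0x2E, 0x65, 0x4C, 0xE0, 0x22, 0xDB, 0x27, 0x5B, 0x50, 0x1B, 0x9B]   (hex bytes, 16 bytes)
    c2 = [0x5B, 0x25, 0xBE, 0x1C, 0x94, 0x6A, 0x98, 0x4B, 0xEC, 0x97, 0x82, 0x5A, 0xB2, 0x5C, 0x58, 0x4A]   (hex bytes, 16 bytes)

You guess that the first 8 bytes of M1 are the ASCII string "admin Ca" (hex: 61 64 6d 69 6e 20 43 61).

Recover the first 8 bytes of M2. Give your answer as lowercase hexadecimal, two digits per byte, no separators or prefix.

First, c1 ⊕ c2 = (M1 ⊕ K) ⊕ (M2 ⊕ K) = M1 ⊕ M2, so the key drops out. Then M2 = (M1 ⊕ M2) ⊕ M1 over the first 8 bytes.
byte 0: (50 ⊕ 5b) ⊕ 61 = 0b ⊕ 61 = 6a
byte 1: (36 ⊕ 25) ⊕ 64 = 13 ⊕ 64 = 77
byte 2: (6d ⊕ be) ⊕ 6d = d3 ⊕ 6d = be
byte 3: (37 ⊕ 1c) ⊕ 69 = 2b ⊕ 69 = 42
byte 4: (4b ⊕ 94) ⊕ 6e = df ⊕ 6e = b1
byte 5: (2e ⊕ 6a) ⊕ 20 = 44 ⊕ 20 = 64
byte 6: (65 ⊕ 98) ⊕ 43 = fd ⊕ 43 = be
byte 7: (4c ⊕ 4b) ⊕ 61 = 07 ⊕ 61 = 66

6a77be42b164be66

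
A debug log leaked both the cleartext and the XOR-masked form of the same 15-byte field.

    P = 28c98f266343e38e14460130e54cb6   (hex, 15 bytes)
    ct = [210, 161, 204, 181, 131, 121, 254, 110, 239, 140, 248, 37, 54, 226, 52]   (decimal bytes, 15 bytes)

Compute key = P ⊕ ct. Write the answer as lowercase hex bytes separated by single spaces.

fa 68 43 93 e0 3a 1d e0 fb ca f9 15 d3 ae 82

Since ct = P ⊕ key, XORing both sides with P gives key = P ⊕ ct.
byte 0: 00101000 XOR 11010010 = 11111010
byte 1: 11001001 XOR 10100001 = 01101000
byte 2: 10001111 XOR 11001100 = 01000011
byte 3: 00100110 XOR 10110101 = 10010011
byte 4: 01100011 XOR 10000011 = 11100000
byte 5: 01000011 XOR 01111001 = 00111010
byte 6: 11100011 XOR 11111110 = 00011101
byte 7: 10001110 XOR 01101110 = 11100000
byte 8: 00010100 XOR 11101111 = 11111011
byte 9: 01000110 XOR 10001100 = 11001010
byte 10: 00000001 XOR 11111000 = 11111001
byte 11: 00110000 XOR 00100101 = 00010101
byte 12: 11100101 XOR 00110110 = 11010011
byte 13: 01001100 XOR 11100010 = 10101110
byte 14: 10110110 XOR 00110100 = 10000010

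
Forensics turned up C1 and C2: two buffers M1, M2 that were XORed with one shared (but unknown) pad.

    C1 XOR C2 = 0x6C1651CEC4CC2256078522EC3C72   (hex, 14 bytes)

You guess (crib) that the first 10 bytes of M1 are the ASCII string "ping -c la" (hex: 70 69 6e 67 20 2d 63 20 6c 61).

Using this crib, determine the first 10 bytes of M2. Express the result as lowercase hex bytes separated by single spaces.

Since C1 ⊕ C2 = M1 ⊕ M2, XORing with the guessed M1 bytes yields the corresponding M2 bytes: M2 = (C1 ⊕ C2) ⊕ M1.
01101100 ⊕ 01110000 = 00011100
00010110 ⊕ 01101001 = 01111111
01010001 ⊕ 01101110 = 00111111
11001110 ⊕ 01100111 = 10101001
11000100 ⊕ 00100000 = 11100100
11001100 ⊕ 00101101 = 11100001
00100010 ⊕ 01100011 = 01000001
01010110 ⊕ 00100000 = 01110110
00000111 ⊕ 01101100 = 01101011
10000101 ⊕ 01100001 = 11100100

1c 7f 3f a9 e4 e1 41 76 6b e4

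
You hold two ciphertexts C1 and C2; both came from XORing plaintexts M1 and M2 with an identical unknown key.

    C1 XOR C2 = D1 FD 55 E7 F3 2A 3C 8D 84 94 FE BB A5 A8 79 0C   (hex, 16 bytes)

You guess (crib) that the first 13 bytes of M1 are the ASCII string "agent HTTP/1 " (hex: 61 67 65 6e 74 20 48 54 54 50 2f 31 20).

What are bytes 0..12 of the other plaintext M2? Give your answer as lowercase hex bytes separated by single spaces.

Since C1 ⊕ C2 = M1 ⊕ M2, XORing with the guessed M1 bytes yields the corresponding M2 bytes: M2 = (C1 ⊕ C2) ⊕ M1.
d1 xor 61 = b0
fd xor 67 = 9a
55 xor 65 = 30
e7 xor 6e = 89
f3 xor 74 = 87
2a xor 20 = 0a
3c xor 48 = 74
8d xor 54 = d9
84 xor 54 = d0
94 xor 50 = c4
fe xor 2f = d1
bb xor 31 = 8a
a5 xor 20 = 85

b0 9a 30 89 87 0a 74 d9 d0 c4 d1 8a 85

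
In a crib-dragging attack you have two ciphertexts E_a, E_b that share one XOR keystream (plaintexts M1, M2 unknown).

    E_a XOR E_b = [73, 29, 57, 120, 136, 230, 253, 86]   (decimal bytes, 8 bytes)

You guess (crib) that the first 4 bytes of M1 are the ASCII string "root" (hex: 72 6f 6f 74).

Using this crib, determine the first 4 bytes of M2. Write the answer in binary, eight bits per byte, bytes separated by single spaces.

00111011 01110010 01010110 00001100

Since E_a ⊕ E_b = M1 ⊕ M2, XORing with the guessed M1 bytes yields the corresponding M2 bytes: M2 = (E_a ⊕ E_b) ⊕ M1.
01001001 xor 01110010 = 00111011
00011101 xor 01101111 = 01110010
00111001 xor 01101111 = 01010110
01111000 xor 01110100 = 00001100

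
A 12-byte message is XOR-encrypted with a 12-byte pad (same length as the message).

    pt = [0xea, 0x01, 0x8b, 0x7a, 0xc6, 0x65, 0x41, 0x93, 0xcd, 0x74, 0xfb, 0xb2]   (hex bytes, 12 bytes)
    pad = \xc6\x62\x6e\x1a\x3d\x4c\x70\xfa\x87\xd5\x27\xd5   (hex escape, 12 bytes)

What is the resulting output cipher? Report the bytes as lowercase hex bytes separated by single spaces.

2c 63 e5 60 fb 29 31 69 4a a1 dc 67

byte 0: 234 XOR 198 =  44
byte 1:   1 XOR  98 =  99
byte 2: 139 XOR 110 = 229
byte 3: 122 XOR  26 =  96
byte 4: 198 XOR  61 = 251
byte 5: 101 XOR  76 =  41
byte 6:  65 XOR 112 =  49
byte 7: 147 XOR 250 = 105
byte 8: 205 XOR 135 =  74
byte 9: 116 XOR 213 = 161
byte 10: 251 XOR  39 = 220
byte 11: 178 XOR 213 = 103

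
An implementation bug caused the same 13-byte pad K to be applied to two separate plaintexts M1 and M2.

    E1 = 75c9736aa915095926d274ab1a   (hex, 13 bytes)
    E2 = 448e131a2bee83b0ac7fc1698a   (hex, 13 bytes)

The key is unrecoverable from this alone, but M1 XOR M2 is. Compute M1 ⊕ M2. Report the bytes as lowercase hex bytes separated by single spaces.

E1 ⊕ E2 = (M1 ⊕ K) ⊕ (M2 ⊕ K) = M1 ⊕ M2 — the shared key cancels under XOR.
75 ^ 44 = 31
c9 ^ 8e = 47
73 ^ 13 = 60
6a ^ 1a = 70
a9 ^ 2b = 82
15 ^ ee = fb
09 ^ 83 = 8a
59 ^ b0 = e9
26 ^ ac = 8a
d2 ^ 7f = ad
74 ^ c1 = b5
ab ^ 69 = c2
1a ^ 8a = 90

31 47 60 70 82 fb 8a e9 8a ad b5 c2 90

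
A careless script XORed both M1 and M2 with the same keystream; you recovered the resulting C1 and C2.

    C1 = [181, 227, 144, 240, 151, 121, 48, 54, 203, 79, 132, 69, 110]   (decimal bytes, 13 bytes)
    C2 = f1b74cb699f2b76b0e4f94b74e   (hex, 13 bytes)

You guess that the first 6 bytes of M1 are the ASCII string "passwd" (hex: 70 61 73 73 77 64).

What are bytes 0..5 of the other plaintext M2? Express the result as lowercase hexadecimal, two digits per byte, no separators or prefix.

3435af3579ef

First, C1 ⊕ C2 = (M1 ⊕ K) ⊕ (M2 ⊕ K) = M1 ⊕ M2, so the key drops out. Then M2 = (M1 ⊕ M2) ⊕ M1 over the first 6 bytes.
byte 0: (b5 xor f1) xor 70 = 44 xor 70 = 34
byte 1: (e3 xor b7) xor 61 = 54 xor 61 = 35
byte 2: (90 xor 4c) xor 73 = dc xor 73 = af
byte 3: (f0 xor b6) xor 73 = 46 xor 73 = 35
byte 4: (97 xor 99) xor 77 = 0e xor 77 = 79
byte 5: (79 xor f2) xor 64 = 8b xor 64 = ef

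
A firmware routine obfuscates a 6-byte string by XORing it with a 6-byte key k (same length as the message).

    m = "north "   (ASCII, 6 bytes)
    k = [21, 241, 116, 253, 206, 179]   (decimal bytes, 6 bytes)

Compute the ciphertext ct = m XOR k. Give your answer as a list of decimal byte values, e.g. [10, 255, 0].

XOR is its own inverse, so applying the key byte-wise gives the result directly.
byte 0: 6e xor 15 = 7b
byte 1: 6f xor f1 = 9e
byte 2: 72 xor 74 = 06
byte 3: 74 xor fd = 89
byte 4: 68 xor ce = a6
byte 5: 20 xor b3 = 93

[123, 158, 6, 137, 166, 147]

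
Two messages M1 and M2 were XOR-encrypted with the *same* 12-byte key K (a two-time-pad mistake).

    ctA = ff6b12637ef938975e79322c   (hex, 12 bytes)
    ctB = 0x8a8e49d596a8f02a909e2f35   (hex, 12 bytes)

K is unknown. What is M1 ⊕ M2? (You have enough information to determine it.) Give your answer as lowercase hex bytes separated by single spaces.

ctA ⊕ ctB = (M1 ⊕ K) ⊕ (M2 ⊕ K) = M1 ⊕ M2 — the shared key cancels under XOR.
byte 0: 11111111 XOR 10001010 = 01110101
byte 1: 01101011 XOR 10001110 = 11100101
byte 2: 00010010 XOR 01001001 = 01011011
byte 3: 01100011 XOR 11010101 = 10110110
byte 4: 01111110 XOR 10010110 = 11101000
byte 5: 11111001 XOR 10101000 = 01010001
byte 6: 00111000 XOR 11110000 = 11001000
byte 7: 10010111 XOR 00101010 = 10111101
byte 8: 01011110 XOR 10010000 = 11001110
byte 9: 01111001 XOR 10011110 = 11100111
byte 10: 00110010 XOR 00101111 = 00011101
byte 11: 00101100 XOR 00110101 = 00011001

75 e5 5b b6 e8 51 c8 bd ce e7 1d 19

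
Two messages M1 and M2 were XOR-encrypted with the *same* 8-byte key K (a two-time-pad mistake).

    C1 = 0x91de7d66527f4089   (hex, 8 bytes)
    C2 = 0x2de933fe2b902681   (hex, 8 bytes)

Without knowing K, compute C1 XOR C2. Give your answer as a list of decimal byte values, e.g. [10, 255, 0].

[188, 55, 78, 152, 121, 239, 102, 8]

C1 ⊕ C2 = (M1 ⊕ K) ⊕ (M2 ⊕ K) = M1 ⊕ M2 — the shared key cancels under XOR.
91 xor 2d = bc
de xor e9 = 37
7d xor 33 = 4e
66 xor fe = 98
52 xor 2b = 79
7f xor 90 = ef
40 xor 26 = 66
89 xor 81 = 08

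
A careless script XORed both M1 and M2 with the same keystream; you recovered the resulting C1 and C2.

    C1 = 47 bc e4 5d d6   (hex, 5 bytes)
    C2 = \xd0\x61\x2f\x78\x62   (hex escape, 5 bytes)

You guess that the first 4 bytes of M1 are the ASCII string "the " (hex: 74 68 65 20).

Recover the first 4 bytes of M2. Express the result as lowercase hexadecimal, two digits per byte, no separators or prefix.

First, C1 ⊕ C2 = (M1 ⊕ K) ⊕ (M2 ⊕ K) = M1 ⊕ M2, so the key drops out. Then M2 = (M1 ⊕ M2) ⊕ M1 over the first 4 bytes.
byte 0: (47 ⊕ d0) ⊕ 74 = 97 ⊕ 74 = e3
byte 1: (bc ⊕ 61) ⊕ 68 = dd ⊕ 68 = b5
byte 2: (e4 ⊕ 2f) ⊕ 65 = cb ⊕ 65 = ae
byte 3: (5d ⊕ 78) ⊕ 20 = 25 ⊕ 20 = 05

e3b5ae05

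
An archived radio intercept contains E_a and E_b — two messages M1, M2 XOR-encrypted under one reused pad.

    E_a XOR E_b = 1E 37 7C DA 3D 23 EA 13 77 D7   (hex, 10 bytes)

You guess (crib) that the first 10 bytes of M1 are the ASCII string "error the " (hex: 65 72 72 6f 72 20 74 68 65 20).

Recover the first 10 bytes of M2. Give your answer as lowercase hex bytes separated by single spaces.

7b 45 0e b5 4f 03 9e 7b 12 f7

Since E_a ⊕ E_b = M1 ⊕ M2, XORing with the guessed M1 bytes yields the corresponding M2 bytes: M2 = (E_a ⊕ E_b) ⊕ M1.
byte 0: 1e ^ 65 = 7b
byte 1: 37 ^ 72 = 45
byte 2: 7c ^ 72 = 0e
byte 3: da ^ 6f = b5
byte 4: 3d ^ 72 = 4f
byte 5: 23 ^ 20 = 03
byte 6: ea ^ 74 = 9e
byte 7: 13 ^ 68 = 7b
byte 8: 77 ^ 65 = 12
byte 9: d7 ^ 20 = f7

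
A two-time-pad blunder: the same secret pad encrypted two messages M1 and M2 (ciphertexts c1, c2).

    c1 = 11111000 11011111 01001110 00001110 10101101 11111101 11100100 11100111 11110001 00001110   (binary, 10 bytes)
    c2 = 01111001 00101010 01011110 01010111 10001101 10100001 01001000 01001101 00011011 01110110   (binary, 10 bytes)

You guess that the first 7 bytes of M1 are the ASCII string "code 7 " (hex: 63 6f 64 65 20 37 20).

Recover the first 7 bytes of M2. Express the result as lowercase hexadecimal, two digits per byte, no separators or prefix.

e29a743c006b8c

First, c1 ⊕ c2 = (M1 ⊕ K) ⊕ (M2 ⊕ K) = M1 ⊕ M2, so the key drops out. Then M2 = (M1 ⊕ M2) ⊕ M1 over the first 7 bytes.
byte 0: (f8 ⊕ 79) ⊕ 63 = 81 ⊕ 63 = e2
byte 1: (df ⊕ 2a) ⊕ 6f = f5 ⊕ 6f = 9a
byte 2: (4e ⊕ 5e) ⊕ 64 = 10 ⊕ 64 = 74
byte 3: (0e ⊕ 57) ⊕ 65 = 59 ⊕ 65 = 3c
byte 4: (ad ⊕ 8d) ⊕ 20 = 20 ⊕ 20 = 00
byte 5: (fd ⊕ a1) ⊕ 37 = 5c ⊕ 37 = 6b
byte 6: (e4 ⊕ 48) ⊕ 20 = ac ⊕ 20 = 8c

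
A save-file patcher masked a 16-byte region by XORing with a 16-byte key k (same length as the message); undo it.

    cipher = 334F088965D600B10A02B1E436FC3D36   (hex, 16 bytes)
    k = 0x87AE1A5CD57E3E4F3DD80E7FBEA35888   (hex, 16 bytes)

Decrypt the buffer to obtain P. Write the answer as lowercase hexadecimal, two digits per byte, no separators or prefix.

 51 ^ 135 = 180
 79 ^ 174 = 225
  8 ^  26 =  18
137 ^  92 = 213
101 ^ 213 = 176
214 ^ 126 = 168
  0 ^  62 =  62
177 ^  79 = 254
 10 ^  61 =  55
  2 ^ 216 = 218
177 ^  14 = 191
228 ^ 127 = 155
 54 ^ 190 = 136
252 ^ 163 =  95
 61 ^  88 = 101
 54 ^ 136 = 190

b4e112d5b0a83efe37dabf9b885f65be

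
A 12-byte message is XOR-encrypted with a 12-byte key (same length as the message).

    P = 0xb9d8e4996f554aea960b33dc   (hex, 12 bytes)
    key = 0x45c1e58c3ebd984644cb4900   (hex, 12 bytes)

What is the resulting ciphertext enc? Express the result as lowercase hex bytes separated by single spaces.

XOR is its own inverse, so applying the key byte-wise gives the result directly.
b9 ⊕ 45 = fc
d8 ⊕ c1 = 19
e4 ⊕ e5 = 01
99 ⊕ 8c = 15
6f ⊕ 3e = 51
55 ⊕ bd = e8
4a ⊕ 98 = d2
ea ⊕ 46 = ac
96 ⊕ 44 = d2
0b ⊕ cb = c0
33 ⊕ 49 = 7a
dc ⊕ 00 = dc

fc 19 01 15 51 e8 d2 ac d2 c0 7a dc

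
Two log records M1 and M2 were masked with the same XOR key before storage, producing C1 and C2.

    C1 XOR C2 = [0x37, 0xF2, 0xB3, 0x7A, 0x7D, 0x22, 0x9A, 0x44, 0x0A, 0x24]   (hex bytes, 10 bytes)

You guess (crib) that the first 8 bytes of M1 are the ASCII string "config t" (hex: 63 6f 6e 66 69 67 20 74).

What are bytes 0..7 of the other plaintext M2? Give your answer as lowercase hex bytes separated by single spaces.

Since C1 ⊕ C2 = M1 ⊕ M2, XORing with the guessed M1 bytes yields the corresponding M2 bytes: M2 = (C1 ⊕ C2) ⊕ M1.
37 ⊕ 63 = 54
f2 ⊕ 6f = 9d
b3 ⊕ 6e = dd
7a ⊕ 66 = 1c
7d ⊕ 69 = 14
22 ⊕ 67 = 45
9a ⊕ 20 = ba
44 ⊕ 74 = 30

54 9d dd 1c 14 45 ba 30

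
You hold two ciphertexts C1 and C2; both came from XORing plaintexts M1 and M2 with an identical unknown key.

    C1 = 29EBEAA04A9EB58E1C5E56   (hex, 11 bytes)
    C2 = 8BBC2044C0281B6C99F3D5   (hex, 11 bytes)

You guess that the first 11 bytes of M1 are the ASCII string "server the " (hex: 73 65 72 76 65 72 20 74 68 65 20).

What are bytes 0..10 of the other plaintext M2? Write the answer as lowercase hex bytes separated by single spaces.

First, C1 ⊕ C2 = (M1 ⊕ K) ⊕ (M2 ⊕ K) = M1 ⊕ M2, so the key drops out. Then M2 = (M1 ⊕ M2) ⊕ M1 over the first 11 bytes.
byte 0: (29 xor 8b) xor 73 = a2 xor 73 = d1
byte 1: (eb xor bc) xor 65 = 57 xor 65 = 32
byte 2: (ea xor 20) xor 72 = ca xor 72 = b8
byte 3: (a0 xor 44) xor 76 = e4 xor 76 = 92
byte 4: (4a xor c0) xor 65 = 8a xor 65 = ef
byte 5: (9e xor 28) xor 72 = b6 xor 72 = c4
byte 6: (b5 xor 1b) xor 20 = ae xor 20 = 8e
byte 7: (8e xor 6c) xor 74 = e2 xor 74 = 96
byte 8: (1c xor 99) xor 68 = 85 xor 68 = ed
byte 9: (5e xor f3) xor 65 = ad xor 65 = c8
byte 10: (56 xor d5) xor 20 = 83 xor 20 = a3

d1 32 b8 92 ef c4 8e 96 ed c8 a3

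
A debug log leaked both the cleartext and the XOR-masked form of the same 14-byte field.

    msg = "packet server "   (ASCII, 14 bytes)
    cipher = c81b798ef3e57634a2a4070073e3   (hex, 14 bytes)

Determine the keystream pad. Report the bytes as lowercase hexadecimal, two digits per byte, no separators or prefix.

b87a1ae596915647c7d6716501c3

Since cipher = msg ⊕ pad, XORing both sides with msg gives pad = msg ⊕ cipher.
01110000 XOR 11001000 = 10111000
01100001 XOR 00011011 = 01111010
01100011 XOR 01111001 = 00011010
01101011 XOR 10001110 = 11100101
01100101 XOR 11110011 = 10010110
01110100 XOR 11100101 = 10010001
00100000 XOR 01110110 = 01010110
01110011 XOR 00110100 = 01000111
01100101 XOR 10100010 = 11000111
01110010 XOR 10100100 = 11010110
01110110 XOR 00000111 = 01110001
01100101 XOR 00000000 = 01100101
01110010 XOR 01110011 = 00000001
00100000 XOR 11100011 = 11000011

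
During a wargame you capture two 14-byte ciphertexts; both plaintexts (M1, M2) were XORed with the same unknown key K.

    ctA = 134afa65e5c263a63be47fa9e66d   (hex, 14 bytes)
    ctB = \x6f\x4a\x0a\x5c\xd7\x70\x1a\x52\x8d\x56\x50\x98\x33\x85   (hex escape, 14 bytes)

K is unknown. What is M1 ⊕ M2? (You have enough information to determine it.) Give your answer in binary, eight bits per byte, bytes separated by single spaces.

ctA ⊕ ctB = (M1 ⊕ K) ⊕ (M2 ⊕ K) = M1 ⊕ M2 — the shared key cancels under XOR.
 19 ^ 111 = 124
 74 ^  74 =   0
250 ^  10 = 240
101 ^  92 =  57
229 ^ 215 =  50
194 ^ 112 = 178
 99 ^  26 = 121
166 ^  82 = 244
 59 ^ 141 = 182
228 ^  86 = 178
127 ^  80 =  47
169 ^ 152 =  49
230 ^  51 = 213
109 ^ 133 = 232

01111100 00000000 11110000 00111001 00110010 10110010 01111001 11110100 10110110 10110010 00101111 00110001 11010101 11101000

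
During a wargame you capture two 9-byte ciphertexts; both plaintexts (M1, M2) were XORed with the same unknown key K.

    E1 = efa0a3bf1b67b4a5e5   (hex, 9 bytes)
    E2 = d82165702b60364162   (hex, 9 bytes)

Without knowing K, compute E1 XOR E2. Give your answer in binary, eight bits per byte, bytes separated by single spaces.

E1 ⊕ E2 = (M1 ⊕ K) ⊕ (M2 ⊕ K) = M1 ⊕ M2 — the shared key cancels under XOR.
ef xor d8 = 37
a0 xor 21 = 81
a3 xor 65 = c6
bf xor 70 = cf
1b xor 2b = 30
67 xor 60 = 07
b4 xor 36 = 82
a5 xor 41 = e4
e5 xor 62 = 87

00110111 10000001 11000110 11001111 00110000 00000111 10000010 11100100 10000111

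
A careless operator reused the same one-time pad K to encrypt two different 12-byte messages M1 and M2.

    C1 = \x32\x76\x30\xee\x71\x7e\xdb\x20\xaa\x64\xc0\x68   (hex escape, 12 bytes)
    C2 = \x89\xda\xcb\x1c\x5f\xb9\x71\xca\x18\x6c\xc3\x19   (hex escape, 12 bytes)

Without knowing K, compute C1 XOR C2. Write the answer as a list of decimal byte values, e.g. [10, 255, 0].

C1 ⊕ C2 = (M1 ⊕ K) ⊕ (M2 ⊕ K) = M1 ⊕ M2 — the shared key cancels under XOR.
32 ^ 89 = bb
76 ^ da = ac
30 ^ cb = fb
ee ^ 1c = f2
71 ^ 5f = 2e
7e ^ b9 = c7
db ^ 71 = aa
20 ^ ca = ea
aa ^ 18 = b2
64 ^ 6c = 08
c0 ^ c3 = 03
68 ^ 19 = 71

[187, 172, 251, 242, 46, 199, 170, 234, 178, 8, 3, 113]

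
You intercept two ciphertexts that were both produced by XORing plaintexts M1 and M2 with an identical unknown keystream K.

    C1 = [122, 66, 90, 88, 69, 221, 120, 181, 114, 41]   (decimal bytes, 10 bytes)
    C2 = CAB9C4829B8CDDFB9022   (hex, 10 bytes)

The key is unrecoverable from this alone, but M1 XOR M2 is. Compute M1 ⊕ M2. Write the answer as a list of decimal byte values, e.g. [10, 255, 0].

C1 ⊕ C2 = (M1 ⊕ K) ⊕ (M2 ⊕ K) = M1 ⊕ M2 — the shared key cancels under XOR.
122 XOR 202 = 176
 66 XOR 185 = 251
 90 XOR 196 = 158
 88 XOR 130 = 218
 69 XOR 155 = 222
221 XOR 140 =  81
120 XOR 221 = 165
181 XOR 251 =  78
114 XOR 144 = 226
 41 XOR  34 =  11

[176, 251, 158, 218, 222, 81, 165, 78, 226, 11]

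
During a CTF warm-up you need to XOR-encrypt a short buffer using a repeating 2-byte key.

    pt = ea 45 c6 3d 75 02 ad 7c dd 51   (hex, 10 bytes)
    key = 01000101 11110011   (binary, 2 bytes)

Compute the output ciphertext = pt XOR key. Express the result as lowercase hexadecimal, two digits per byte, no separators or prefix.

The 2-byte key repeats, so the effective keystream is 45 f3 45 f3 45 f3 45 f3 45 f3.
byte 0: ea xor 45 = af
byte 1: 45 xor f3 = b6
byte 2: c6 xor 45 = 83
byte 3: 3d xor f3 = ce
byte 4: 75 xor 45 = 30
byte 5: 02 xor f3 = f1
byte 6: ad xor 45 = e8
byte 7: 7c xor f3 = 8f
byte 8: dd xor 45 = 98
byte 9: 51 xor f3 = a2

afb683ce30f1e88f98a2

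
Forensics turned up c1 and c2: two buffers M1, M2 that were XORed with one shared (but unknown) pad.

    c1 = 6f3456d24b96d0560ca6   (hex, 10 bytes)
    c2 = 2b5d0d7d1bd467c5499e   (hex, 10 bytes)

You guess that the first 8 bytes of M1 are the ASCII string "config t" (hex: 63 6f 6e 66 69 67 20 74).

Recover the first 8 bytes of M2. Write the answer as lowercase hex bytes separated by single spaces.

First, c1 ⊕ c2 = (M1 ⊕ K) ⊕ (M2 ⊕ K) = M1 ⊕ M2, so the key drops out. Then M2 = (M1 ⊕ M2) ⊕ M1 over the first 8 bytes.
byte 0: (6f XOR 2b) XOR 63 = 44 XOR 63 = 27
byte 1: (34 XOR 5d) XOR 6f = 69 XOR 6f = 06
byte 2: (56 XOR 0d) XOR 6e = 5b XOR 6e = 35
byte 3: (d2 XOR 7d) XOR 66 = af XOR 66 = c9
byte 4: (4b XOR 1b) XOR 69 = 50 XOR 69 = 39
byte 5: (96 XOR d4) XOR 67 = 42 XOR 67 = 25
byte 6: (d0 XOR 67) XOR 20 = b7 XOR 20 = 97
byte 7: (56 XOR c5) XOR 74 = 93 XOR 74 = e7

27 06 35 c9 39 25 97 e7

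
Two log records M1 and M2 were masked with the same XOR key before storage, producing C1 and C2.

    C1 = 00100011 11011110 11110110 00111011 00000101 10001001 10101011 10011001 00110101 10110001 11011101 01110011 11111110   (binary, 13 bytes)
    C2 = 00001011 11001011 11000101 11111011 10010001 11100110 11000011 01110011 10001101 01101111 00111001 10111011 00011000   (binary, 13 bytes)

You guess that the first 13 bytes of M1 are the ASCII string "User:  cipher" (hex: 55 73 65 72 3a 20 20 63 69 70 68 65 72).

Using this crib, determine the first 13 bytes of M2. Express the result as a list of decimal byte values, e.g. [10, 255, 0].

[125, 102, 86, 178, 174, 79, 72, 137, 209, 174, 140, 173, 148]

First, C1 ⊕ C2 = (M1 ⊕ K) ⊕ (M2 ⊕ K) = M1 ⊕ M2, so the key drops out. Then M2 = (M1 ⊕ M2) ⊕ M1 over the first 13 bytes.
byte 0: (23 ⊕ 0b) ⊕ 55 = 28 ⊕ 55 = 7d
byte 1: (de ⊕ cb) ⊕ 73 = 15 ⊕ 73 = 66
byte 2: (f6 ⊕ c5) ⊕ 65 = 33 ⊕ 65 = 56
byte 3: (3b ⊕ fb) ⊕ 72 = c0 ⊕ 72 = b2
byte 4: (05 ⊕ 91) ⊕ 3a = 94 ⊕ 3a = ae
byte 5: (89 ⊕ e6) ⊕ 20 = 6f ⊕ 20 = 4f
byte 6: (ab ⊕ c3) ⊕ 20 = 68 ⊕ 20 = 48
byte 7: (99 ⊕ 73) ⊕ 63 = ea ⊕ 63 = 89
byte 8: (35 ⊕ 8d) ⊕ 69 = b8 ⊕ 69 = d1
byte 9: (b1 ⊕ 6f) ⊕ 70 = de ⊕ 70 = ae
byte 10: (dd ⊕ 39) ⊕ 68 = e4 ⊕ 68 = 8c
byte 11: (73 ⊕ bb) ⊕ 65 = c8 ⊕ 65 = ad
byte 12: (fe ⊕ 18) ⊕ 72 = e6 ⊕ 72 = 94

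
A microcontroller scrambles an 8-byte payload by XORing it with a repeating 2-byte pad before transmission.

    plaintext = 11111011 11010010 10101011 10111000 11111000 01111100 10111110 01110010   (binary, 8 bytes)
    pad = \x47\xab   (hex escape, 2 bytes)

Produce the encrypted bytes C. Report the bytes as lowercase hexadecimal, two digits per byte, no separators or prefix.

The 2-byte key repeats, so the effective keystream is 47 ab 47 ab 47 ab 47 ab.
byte 0: fb ⊕ 47 = bc
byte 1: d2 ⊕ ab = 79
byte 2: ab ⊕ 47 = ec
byte 3: b8 ⊕ ab = 13
byte 4: f8 ⊕ 47 = bf
byte 5: 7c ⊕ ab = d7
byte 6: be ⊕ 47 = f9
byte 7: 72 ⊕ ab = d9

bc79ec13bfd7f9d9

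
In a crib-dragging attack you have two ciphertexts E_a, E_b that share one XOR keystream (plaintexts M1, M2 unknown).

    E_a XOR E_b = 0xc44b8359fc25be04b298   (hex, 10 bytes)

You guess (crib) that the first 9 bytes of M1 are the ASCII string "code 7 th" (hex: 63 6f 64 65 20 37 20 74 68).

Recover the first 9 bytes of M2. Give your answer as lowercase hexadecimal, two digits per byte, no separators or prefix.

a724e73cdc129e70da

Since E_a ⊕ E_b = M1 ⊕ M2, XORing with the guessed M1 bytes yields the corresponding M2 bytes: M2 = (E_a ⊕ E_b) ⊕ M1.
c4 ⊕ 63 = a7
4b ⊕ 6f = 24
83 ⊕ 64 = e7
59 ⊕ 65 = 3c
fc ⊕ 20 = dc
25 ⊕ 37 = 12
be ⊕ 20 = 9e
04 ⊕ 74 = 70
b2 ⊕ 68 = da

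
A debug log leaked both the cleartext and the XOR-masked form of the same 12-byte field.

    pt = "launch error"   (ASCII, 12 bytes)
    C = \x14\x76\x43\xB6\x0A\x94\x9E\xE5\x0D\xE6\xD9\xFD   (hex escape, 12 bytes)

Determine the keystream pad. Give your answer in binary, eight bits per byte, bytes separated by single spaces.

01111000 00010111 00110110 11011000 01101001 11111100 10111110 10000000 01111111 10010100 10110110 10001111

Since C = pt ⊕ pad, XORing both sides with pt gives pad = pt ⊕ C.
6c ^ 14 = 78
61 ^ 76 = 17
75 ^ 43 = 36
6e ^ b6 = d8
63 ^ 0a = 69
68 ^ 94 = fc
20 ^ 9e = be
65 ^ e5 = 80
72 ^ 0d = 7f
72 ^ e6 = 94
6f ^ d9 = b6
72 ^ fd = 8f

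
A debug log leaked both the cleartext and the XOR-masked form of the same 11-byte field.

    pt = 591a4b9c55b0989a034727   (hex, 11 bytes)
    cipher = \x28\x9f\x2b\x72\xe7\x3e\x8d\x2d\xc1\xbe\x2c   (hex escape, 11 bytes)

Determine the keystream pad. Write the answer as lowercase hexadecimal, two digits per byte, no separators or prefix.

718560eeb28e15b7c2f90b

Since cipher = pt ⊕ pad, XORing both sides with pt gives pad = pt ⊕ cipher.
59 xor 28 = 71
1a xor 9f = 85
4b xor 2b = 60
9c xor 72 = ee
55 xor e7 = b2
b0 xor 3e = 8e
98 xor 8d = 15
9a xor 2d = b7
03 xor c1 = c2
47 xor be = f9
27 xor 2c = 0b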